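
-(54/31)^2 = -2916/961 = -3.03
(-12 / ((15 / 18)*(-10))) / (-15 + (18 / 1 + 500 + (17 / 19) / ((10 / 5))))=0.00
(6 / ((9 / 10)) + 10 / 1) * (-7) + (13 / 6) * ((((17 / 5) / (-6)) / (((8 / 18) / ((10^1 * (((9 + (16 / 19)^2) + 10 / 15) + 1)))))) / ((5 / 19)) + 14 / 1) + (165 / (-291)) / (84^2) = -16652003461 / 13004208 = -1280.51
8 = 8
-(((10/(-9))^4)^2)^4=-100000000000000000000000000000000/3433683820292512484657849089281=-29.12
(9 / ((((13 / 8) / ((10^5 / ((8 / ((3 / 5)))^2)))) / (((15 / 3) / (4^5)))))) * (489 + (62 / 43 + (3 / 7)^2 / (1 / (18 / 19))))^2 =19529201588206640625 / 5333589544192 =3661549.40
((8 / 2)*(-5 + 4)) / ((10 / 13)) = -26 / 5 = -5.20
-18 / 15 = -6 / 5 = -1.20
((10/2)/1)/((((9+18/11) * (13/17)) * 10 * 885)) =187/2692170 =0.00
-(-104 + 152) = -48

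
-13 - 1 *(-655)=642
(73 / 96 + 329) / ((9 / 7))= 221599 / 864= 256.48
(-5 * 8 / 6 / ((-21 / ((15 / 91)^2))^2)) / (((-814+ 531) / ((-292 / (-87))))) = 0.00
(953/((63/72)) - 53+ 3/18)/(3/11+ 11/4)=957550/2793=342.84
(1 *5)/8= 5/8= 0.62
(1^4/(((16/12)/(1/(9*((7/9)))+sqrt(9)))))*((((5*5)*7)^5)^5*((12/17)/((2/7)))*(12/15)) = 9433577001994743595495620525070989970117807388305664062500/17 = 554916294234984917382095300000000000000000000000000000000.00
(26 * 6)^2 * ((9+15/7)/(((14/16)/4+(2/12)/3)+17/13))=7106890752/41461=171411.47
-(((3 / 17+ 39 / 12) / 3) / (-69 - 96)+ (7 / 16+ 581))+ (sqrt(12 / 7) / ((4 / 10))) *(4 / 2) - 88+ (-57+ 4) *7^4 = -17223476053 / 134640+ 10 *sqrt(21) / 7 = -127915.88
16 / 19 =0.84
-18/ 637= -0.03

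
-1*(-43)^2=-1849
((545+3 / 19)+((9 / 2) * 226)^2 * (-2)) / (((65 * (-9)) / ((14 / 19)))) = 550096736 / 211185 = 2604.81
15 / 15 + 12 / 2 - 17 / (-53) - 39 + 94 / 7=-18.25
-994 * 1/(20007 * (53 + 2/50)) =-12425/13264641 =-0.00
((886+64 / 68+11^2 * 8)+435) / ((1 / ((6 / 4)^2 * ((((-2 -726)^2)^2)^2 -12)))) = 6910457500780086895651583541 / 17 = 406497500045887464450093200.00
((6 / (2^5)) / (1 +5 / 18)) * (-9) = -243 / 184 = -1.32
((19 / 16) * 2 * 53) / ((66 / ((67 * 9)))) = 202407 / 176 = 1150.04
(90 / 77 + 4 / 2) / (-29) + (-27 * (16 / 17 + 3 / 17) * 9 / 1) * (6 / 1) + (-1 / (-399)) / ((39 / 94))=-137520303460 / 84387303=-1629.63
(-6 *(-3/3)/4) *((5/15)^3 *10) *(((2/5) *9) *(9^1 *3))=54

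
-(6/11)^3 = -216/1331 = -0.16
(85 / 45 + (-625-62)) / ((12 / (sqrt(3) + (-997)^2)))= -56750649.76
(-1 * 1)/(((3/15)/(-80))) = 400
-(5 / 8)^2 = -25 / 64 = -0.39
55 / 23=2.39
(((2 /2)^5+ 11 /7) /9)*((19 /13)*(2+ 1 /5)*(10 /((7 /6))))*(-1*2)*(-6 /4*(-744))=-11195712 /637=-17575.69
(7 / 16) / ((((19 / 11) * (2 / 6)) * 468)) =77 / 47424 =0.00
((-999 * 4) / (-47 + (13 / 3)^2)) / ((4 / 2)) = 70.80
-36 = -36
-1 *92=-92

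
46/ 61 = 0.75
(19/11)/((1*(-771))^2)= 19/6538851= 0.00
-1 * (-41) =41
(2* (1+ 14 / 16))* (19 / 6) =95 / 8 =11.88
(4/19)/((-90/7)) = -14/855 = -0.02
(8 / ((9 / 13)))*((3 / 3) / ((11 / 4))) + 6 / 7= 3506 / 693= 5.06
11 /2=5.50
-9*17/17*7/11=-5.73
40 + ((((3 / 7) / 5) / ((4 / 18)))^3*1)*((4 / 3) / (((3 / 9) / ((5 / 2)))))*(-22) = 469487 / 17150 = 27.38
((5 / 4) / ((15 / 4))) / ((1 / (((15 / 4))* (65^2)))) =21125 / 4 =5281.25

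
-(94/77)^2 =-8836/5929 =-1.49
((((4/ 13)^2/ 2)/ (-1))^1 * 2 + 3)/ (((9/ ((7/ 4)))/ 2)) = 3437/ 3042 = 1.13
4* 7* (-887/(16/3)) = -4656.75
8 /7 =1.14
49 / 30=1.63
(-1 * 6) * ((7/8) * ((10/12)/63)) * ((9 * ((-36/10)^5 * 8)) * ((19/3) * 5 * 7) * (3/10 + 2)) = 963364752/625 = 1541383.60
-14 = -14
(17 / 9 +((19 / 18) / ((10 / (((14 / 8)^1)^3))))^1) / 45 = 28277 / 518400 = 0.05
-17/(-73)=17/73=0.23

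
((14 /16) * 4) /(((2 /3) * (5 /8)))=42 /5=8.40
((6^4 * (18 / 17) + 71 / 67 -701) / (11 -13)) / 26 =-191436 / 14807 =-12.93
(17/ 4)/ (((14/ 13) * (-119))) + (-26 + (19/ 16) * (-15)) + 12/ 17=-574967/ 13328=-43.14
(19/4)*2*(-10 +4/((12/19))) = -209/6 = -34.83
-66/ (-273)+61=5573/ 91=61.24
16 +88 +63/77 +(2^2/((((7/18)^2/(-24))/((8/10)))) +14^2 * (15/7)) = 17.00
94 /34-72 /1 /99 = 381 /187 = 2.04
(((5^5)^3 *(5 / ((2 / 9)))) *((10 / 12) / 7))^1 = 2288818359375 / 28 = 81743512834.82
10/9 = 1.11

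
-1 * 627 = -627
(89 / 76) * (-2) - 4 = -241 / 38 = -6.34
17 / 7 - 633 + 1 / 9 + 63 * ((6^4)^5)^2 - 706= 53055585824670780515252379680945947 / 63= 842152155947155246273847300000000.00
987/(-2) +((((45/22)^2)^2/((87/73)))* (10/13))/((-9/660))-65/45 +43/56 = -334519516655/252900648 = -1322.73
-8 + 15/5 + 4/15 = -71/15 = -4.73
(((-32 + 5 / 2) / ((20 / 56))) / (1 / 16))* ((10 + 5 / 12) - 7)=-67732 / 15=-4515.47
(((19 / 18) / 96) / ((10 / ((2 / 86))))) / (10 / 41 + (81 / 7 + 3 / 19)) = 103607 / 48513081600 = 0.00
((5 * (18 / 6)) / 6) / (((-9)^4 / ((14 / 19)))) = 35 / 124659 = 0.00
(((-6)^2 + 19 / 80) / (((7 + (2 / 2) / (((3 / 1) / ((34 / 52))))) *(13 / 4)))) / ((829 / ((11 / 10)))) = 0.00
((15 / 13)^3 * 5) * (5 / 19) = 84375 / 41743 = 2.02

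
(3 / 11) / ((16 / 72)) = 1.23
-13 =-13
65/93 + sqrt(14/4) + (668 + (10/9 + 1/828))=sqrt(14)/2 + 5730905/8556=671.68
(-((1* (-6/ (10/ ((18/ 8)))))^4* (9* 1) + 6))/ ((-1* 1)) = 5742969/ 160000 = 35.89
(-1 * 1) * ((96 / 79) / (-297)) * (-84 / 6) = -448 / 7821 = -0.06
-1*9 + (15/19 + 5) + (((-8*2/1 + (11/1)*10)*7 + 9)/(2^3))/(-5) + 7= -9793/760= -12.89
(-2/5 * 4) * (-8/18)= 32/45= 0.71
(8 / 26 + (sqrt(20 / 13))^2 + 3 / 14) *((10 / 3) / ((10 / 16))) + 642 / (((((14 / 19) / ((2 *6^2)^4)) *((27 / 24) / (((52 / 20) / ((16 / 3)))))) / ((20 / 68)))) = 2984240095.96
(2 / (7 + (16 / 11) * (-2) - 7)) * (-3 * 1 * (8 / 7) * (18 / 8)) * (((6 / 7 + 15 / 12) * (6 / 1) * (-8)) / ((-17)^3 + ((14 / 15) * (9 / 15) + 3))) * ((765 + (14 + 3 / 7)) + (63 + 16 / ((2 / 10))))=2828650275 / 28065632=100.79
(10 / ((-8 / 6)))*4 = -30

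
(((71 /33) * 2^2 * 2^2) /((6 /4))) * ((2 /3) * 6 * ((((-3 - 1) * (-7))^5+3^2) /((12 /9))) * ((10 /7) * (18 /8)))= 293264824080 /77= 3808634078.96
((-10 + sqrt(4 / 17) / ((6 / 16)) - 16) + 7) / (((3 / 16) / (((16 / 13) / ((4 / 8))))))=-232.45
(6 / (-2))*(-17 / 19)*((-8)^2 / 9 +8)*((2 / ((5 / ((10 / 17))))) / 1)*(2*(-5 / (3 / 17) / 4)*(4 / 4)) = -135.20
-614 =-614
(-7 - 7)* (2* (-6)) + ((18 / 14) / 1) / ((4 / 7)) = 681 / 4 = 170.25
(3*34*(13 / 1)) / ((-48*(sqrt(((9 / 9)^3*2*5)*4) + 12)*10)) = -51 / 160 + 17*sqrt(10) / 320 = -0.15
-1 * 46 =-46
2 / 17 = 0.12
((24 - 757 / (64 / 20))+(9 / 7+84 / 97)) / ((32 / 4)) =-2285903 / 86912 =-26.30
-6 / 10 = -3 / 5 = -0.60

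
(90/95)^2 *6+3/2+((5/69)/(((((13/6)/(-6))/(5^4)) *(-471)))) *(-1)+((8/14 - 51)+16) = -6597875315/237249922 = -27.81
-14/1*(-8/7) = 16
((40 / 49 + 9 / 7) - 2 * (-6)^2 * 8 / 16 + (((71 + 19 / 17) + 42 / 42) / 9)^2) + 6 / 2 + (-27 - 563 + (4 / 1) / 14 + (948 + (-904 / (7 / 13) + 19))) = -1452689618 / 1147041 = -1266.47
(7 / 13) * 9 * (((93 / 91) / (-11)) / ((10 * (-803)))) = 837 / 14927770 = 0.00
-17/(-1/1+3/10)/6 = 85/21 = 4.05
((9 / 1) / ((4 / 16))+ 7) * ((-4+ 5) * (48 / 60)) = 172 / 5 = 34.40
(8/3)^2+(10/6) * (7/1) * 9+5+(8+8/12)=1132/9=125.78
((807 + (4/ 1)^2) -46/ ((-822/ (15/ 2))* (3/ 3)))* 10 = 1128085/ 137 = 8234.20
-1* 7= -7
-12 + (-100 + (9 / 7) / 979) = -767527 / 6853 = -112.00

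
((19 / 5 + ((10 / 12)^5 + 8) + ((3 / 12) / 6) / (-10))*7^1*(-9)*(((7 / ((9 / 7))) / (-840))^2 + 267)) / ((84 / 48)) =-147694197351703 / 1259712000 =-117244.42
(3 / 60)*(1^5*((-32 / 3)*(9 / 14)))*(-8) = 96 / 35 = 2.74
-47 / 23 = -2.04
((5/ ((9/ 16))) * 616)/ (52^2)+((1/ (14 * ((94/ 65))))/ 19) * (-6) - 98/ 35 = -75169763/ 95077710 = -0.79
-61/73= -0.84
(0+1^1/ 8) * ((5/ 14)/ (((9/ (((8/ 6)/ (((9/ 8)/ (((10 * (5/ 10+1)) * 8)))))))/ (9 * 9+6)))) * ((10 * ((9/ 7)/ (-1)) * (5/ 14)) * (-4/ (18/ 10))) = 5800000/ 9261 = 626.28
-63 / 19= -3.32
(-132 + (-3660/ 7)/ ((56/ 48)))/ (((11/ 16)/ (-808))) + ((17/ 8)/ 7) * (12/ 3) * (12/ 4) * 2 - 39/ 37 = 13598260086/ 19943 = 681856.29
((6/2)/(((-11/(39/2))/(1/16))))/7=-117/2464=-0.05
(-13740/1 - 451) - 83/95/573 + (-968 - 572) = -856317068/54435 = -15731.00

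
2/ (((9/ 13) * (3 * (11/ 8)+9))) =208/ 945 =0.22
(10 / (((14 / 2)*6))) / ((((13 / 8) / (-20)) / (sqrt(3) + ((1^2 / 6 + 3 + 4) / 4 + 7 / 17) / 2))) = -800*sqrt(3) / 273- 44950 / 13923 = -8.30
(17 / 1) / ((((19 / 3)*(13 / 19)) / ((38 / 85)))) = 114 / 65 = 1.75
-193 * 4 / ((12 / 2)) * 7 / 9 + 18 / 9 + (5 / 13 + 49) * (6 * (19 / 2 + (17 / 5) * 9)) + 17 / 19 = 392962793 / 33345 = 11784.76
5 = 5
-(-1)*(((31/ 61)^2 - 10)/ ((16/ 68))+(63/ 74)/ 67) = -1527172761/ 36897436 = -41.39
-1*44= -44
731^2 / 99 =534361 / 99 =5397.59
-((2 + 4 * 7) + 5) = -35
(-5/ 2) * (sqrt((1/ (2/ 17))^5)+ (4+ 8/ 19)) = -1445 * sqrt(34)/ 16 - 210/ 19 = -537.66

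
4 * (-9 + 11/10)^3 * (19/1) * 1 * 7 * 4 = -131148374/125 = -1049186.99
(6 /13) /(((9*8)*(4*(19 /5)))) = 5 /11856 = 0.00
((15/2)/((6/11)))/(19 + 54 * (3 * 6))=55/3964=0.01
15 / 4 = 3.75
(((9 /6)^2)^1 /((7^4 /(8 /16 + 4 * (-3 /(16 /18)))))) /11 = -117 /105644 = -0.00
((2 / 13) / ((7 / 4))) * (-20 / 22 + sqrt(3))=-80 / 1001 + 8 * sqrt(3) / 91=0.07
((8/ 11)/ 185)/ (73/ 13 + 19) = 13/ 81400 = 0.00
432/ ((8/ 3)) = 162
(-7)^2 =49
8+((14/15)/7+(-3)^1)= 77/15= 5.13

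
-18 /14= -9 /7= -1.29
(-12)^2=144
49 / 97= 0.51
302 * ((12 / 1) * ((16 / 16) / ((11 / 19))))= 68856 / 11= 6259.64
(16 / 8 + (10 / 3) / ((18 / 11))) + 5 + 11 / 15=1319 / 135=9.77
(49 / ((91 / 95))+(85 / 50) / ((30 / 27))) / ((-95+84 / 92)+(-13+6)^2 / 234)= -14177223 / 25262450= -0.56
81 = 81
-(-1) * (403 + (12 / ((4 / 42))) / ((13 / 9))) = 6373 / 13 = 490.23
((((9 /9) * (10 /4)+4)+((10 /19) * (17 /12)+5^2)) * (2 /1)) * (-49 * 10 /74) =-900620 /2109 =-427.04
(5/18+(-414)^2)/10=3085133/180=17139.63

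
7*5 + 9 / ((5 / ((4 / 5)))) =911 / 25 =36.44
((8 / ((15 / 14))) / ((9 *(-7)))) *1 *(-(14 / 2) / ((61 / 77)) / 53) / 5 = 0.00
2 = 2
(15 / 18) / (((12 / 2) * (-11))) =-5 / 396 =-0.01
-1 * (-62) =62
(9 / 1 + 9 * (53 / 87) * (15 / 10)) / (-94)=-999 / 5452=-0.18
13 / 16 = 0.81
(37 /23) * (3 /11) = 111 /253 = 0.44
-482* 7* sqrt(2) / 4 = -1192.89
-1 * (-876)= 876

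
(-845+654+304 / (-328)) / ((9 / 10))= -26230 / 123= -213.25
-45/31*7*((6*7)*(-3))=39690/31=1280.32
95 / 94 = 1.01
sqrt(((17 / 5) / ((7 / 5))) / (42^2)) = sqrt(119) / 294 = 0.04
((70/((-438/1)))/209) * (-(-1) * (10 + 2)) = -140/15257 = -0.01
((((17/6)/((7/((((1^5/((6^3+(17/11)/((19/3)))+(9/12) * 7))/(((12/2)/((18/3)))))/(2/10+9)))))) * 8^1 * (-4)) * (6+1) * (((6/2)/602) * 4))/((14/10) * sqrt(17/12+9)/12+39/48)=-2128389120/1531045742807+36382720 * sqrt(15)/218720820401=-0.00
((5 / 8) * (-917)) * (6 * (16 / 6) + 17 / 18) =-9711.28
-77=-77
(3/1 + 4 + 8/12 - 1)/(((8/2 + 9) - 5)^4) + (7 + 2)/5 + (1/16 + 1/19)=559387/291840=1.92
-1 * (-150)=150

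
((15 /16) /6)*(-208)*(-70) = 2275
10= 10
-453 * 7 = -3171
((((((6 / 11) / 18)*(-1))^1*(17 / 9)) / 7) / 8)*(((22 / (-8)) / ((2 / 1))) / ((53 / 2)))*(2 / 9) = 17 / 1442448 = 0.00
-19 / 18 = -1.06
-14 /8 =-7 /4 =-1.75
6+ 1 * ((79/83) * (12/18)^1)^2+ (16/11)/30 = 21998686/3410055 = 6.45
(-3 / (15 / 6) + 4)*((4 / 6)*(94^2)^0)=28 / 15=1.87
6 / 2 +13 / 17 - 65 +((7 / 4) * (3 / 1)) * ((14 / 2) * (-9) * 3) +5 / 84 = -1053.43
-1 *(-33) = 33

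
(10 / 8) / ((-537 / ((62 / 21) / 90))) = -31 / 405972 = -0.00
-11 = -11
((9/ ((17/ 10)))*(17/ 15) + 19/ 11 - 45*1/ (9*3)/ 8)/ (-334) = -1985/ 88176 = -0.02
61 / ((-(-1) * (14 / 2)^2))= 61 / 49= 1.24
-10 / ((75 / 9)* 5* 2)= -3 / 25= -0.12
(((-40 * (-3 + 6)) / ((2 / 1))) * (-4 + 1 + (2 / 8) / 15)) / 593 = 179 / 593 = 0.30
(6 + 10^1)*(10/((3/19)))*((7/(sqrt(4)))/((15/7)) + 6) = 69616/9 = 7735.11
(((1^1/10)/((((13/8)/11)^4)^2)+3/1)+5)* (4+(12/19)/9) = 1794467.38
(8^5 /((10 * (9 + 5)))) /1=8192 /35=234.06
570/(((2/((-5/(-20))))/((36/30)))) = 171/2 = 85.50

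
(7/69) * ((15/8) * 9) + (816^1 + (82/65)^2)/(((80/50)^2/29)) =576114997/62192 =9263.49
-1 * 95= -95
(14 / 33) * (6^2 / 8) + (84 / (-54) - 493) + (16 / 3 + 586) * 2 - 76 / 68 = 1159423 / 1683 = 688.90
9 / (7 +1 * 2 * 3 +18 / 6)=9 / 16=0.56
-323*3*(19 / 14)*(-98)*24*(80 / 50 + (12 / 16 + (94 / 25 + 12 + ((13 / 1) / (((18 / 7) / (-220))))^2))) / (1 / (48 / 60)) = 3061019813608.31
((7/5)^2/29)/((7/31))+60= 43717/725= 60.30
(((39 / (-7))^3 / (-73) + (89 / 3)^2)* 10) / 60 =147.08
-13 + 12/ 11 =-131/ 11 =-11.91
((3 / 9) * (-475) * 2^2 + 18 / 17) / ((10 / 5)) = -16123 / 51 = -316.14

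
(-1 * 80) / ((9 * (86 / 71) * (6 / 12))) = -5680 / 387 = -14.68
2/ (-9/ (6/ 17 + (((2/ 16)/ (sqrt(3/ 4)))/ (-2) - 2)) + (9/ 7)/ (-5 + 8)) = 0.35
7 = 7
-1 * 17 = -17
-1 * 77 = -77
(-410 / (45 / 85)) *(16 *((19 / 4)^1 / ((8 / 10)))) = -662150 / 9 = -73572.22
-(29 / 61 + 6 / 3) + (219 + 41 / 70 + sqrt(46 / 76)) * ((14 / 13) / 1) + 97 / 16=7 * sqrt(874) / 247 + 15229661 / 63440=240.90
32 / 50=16 / 25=0.64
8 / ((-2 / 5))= -20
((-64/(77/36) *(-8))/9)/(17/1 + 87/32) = 65536/48587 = 1.35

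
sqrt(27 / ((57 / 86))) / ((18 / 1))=sqrt(1634) / 114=0.35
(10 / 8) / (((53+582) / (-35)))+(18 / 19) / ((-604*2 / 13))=-57637 / 728726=-0.08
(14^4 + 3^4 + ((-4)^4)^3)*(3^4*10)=13620727530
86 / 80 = 43 / 40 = 1.08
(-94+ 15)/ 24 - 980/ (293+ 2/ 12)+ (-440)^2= 8172737519/ 42216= 193593.37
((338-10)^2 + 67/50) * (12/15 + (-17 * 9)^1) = -4093622187/250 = -16374488.75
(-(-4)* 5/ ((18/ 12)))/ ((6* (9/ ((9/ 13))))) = 20/ 117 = 0.17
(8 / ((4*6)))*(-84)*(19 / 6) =-266 / 3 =-88.67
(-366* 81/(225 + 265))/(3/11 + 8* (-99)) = 54351/711235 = 0.08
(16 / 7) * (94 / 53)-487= -179173 / 371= -482.95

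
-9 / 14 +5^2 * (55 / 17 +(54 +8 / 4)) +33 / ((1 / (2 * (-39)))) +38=-251271 / 238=-1055.76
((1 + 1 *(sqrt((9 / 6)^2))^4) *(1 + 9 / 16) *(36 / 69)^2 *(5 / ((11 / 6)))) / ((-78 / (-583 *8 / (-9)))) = -642625 / 13754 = -46.72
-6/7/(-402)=1/469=0.00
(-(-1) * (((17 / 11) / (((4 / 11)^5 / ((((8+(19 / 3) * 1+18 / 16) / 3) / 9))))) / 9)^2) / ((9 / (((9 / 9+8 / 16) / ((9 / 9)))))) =8526820943779369 / 213986410758144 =39.85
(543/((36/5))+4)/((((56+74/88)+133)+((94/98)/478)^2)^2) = 2168973244898873138033/984287950411098625689708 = 0.00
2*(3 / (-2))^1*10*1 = -30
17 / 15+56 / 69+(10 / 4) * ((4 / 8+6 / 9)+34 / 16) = 10.17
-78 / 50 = -1.56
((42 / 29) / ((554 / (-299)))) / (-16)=6279 / 128528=0.05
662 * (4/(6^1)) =1324/3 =441.33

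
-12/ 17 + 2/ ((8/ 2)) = -7/ 34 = -0.21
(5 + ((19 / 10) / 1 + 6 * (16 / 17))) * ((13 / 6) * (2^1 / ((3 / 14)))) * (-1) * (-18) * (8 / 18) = 172536 / 85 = 2029.84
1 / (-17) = -1 / 17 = -0.06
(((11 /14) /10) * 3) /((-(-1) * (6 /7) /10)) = 11 /4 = 2.75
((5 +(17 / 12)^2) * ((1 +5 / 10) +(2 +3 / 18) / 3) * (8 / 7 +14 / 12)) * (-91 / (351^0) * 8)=-6361745 / 243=-26180.02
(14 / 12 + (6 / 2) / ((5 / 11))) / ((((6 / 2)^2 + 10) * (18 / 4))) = 233 / 2565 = 0.09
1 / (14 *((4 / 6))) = 3 / 28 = 0.11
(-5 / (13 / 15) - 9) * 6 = -1152 / 13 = -88.62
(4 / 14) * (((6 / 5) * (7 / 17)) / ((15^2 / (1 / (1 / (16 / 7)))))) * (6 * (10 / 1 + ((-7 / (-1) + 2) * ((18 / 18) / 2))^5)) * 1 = 237476 / 14875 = 15.96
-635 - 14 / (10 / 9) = -3238 / 5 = -647.60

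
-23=-23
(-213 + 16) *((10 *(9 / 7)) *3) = -53190 / 7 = -7598.57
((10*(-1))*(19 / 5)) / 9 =-38 / 9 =-4.22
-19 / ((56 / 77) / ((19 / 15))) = -3971 / 120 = -33.09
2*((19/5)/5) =38/25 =1.52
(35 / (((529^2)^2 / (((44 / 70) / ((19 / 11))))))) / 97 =242 / 144327145872883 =0.00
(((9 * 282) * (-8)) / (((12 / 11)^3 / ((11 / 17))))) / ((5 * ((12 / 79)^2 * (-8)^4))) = -4294600607 / 200540160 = -21.42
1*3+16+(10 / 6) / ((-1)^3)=52 / 3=17.33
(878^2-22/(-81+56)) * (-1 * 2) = -38544244/25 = -1541769.76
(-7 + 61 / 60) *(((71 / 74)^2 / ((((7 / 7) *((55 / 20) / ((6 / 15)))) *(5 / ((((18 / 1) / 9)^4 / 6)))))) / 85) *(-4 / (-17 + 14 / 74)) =-14477752 / 12103925625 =-0.00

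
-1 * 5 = -5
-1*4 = -4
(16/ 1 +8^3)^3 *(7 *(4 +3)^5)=17317691854848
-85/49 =-1.73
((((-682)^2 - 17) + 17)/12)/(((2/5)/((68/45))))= 3953554/27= 146427.93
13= 13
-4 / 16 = -1 / 4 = -0.25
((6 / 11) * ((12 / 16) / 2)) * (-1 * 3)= -27 / 44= -0.61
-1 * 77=-77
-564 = -564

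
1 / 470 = 0.00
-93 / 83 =-1.12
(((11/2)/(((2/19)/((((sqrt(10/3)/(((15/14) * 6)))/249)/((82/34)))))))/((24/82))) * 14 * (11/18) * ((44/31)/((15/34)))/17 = 21065737 * sqrt(30)/844072650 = 0.14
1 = 1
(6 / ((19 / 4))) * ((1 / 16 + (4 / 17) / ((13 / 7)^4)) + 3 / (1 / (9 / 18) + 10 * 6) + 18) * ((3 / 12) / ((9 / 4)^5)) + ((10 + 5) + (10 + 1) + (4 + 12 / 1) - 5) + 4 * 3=92126137183357 / 1876323263373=49.10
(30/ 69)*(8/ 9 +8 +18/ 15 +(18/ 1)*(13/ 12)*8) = 14948/ 207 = 72.21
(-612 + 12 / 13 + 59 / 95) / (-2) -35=667463 / 2470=270.23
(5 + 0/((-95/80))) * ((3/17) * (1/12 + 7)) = 25/4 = 6.25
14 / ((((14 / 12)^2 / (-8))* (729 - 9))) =-4 / 35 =-0.11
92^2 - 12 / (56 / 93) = 118217 / 14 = 8444.07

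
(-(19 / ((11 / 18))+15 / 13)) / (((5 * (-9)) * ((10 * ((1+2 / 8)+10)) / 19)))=0.12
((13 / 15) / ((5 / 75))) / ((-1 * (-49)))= 13 / 49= 0.27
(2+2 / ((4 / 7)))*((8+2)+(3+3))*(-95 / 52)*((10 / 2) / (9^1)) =-10450 / 117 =-89.32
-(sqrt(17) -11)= 11 -sqrt(17)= 6.88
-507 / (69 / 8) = -1352 / 23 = -58.78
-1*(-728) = 728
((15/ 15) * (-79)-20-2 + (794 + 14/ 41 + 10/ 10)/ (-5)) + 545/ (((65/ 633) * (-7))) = -18995959/ 18655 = -1018.28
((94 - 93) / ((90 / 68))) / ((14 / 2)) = 0.11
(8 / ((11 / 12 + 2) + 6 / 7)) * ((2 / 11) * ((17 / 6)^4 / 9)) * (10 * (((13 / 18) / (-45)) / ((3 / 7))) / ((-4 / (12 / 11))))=212811508 / 754980831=0.28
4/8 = 1/2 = 0.50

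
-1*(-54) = 54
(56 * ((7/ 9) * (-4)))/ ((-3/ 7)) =10976/ 27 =406.52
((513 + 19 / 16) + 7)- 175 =5539 / 16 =346.19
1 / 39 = 0.03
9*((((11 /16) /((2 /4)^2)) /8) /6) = 33 /64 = 0.52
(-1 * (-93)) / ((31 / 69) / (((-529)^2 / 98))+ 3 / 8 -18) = -14365917576 / 2722548785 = -5.28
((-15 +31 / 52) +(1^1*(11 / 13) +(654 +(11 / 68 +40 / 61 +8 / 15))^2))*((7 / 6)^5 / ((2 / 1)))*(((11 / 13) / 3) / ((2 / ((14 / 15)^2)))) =195801645195404963593109 / 3434051017500480000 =57017.69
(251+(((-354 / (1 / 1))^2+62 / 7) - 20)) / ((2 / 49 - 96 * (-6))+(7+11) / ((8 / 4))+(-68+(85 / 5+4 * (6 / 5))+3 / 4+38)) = 123044740 / 566039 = 217.38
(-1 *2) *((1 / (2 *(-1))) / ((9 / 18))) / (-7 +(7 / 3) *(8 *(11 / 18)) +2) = 54 / 173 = 0.31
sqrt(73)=8.54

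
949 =949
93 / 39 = 31 / 13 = 2.38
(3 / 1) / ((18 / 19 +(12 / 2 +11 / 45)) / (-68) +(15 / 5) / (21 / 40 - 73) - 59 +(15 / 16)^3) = -0.05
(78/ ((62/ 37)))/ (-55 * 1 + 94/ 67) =-0.87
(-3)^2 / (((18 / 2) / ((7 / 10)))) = 7 / 10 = 0.70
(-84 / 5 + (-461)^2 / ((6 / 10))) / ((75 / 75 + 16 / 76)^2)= 1917911053 / 7935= 241702.72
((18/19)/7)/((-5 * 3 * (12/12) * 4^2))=-3/5320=-0.00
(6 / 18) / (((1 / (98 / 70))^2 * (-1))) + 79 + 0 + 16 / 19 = 112844 / 1425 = 79.19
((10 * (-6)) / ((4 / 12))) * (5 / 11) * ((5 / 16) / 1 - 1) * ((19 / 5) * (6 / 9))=285 / 2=142.50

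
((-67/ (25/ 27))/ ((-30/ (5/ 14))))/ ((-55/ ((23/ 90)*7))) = -1541/ 55000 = -0.03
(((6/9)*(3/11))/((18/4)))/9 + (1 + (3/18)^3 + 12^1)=92729/7128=13.01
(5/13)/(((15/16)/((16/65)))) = 256/2535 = 0.10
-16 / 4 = -4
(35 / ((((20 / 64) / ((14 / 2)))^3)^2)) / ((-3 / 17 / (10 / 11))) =-469769799073792 / 20625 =-22776717530.85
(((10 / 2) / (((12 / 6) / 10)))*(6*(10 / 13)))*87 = 130500 / 13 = 10038.46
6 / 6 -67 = -66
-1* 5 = -5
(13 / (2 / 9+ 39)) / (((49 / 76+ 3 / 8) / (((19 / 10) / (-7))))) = -0.09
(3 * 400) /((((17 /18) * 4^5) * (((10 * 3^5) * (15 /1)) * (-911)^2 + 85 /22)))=1485 /36203942559184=0.00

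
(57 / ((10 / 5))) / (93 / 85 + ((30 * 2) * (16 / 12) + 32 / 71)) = 114665 / 328082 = 0.35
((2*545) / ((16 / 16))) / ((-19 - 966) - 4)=-1090 / 989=-1.10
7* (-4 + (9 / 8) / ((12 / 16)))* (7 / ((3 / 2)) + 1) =-595 / 6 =-99.17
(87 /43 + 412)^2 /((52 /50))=7923670225 /48074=164822.36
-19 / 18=-1.06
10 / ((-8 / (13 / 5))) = -13 / 4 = -3.25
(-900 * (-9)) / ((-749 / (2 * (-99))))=1603800 / 749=2141.26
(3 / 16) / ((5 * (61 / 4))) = 3 / 1220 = 0.00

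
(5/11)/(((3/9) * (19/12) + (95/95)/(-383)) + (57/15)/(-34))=5859900/5329489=1.10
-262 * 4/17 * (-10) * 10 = 104800/17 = 6164.71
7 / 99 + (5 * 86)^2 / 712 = 4577521 / 17622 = 259.76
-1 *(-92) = 92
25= 25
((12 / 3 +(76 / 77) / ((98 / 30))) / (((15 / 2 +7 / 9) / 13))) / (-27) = -422032 / 1686531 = -0.25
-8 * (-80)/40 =16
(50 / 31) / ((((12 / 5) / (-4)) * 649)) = -250 / 60357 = -0.00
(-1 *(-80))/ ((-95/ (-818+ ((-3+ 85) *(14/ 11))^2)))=-1026464/ 121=-8483.17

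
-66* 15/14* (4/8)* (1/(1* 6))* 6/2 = -495/28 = -17.68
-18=-18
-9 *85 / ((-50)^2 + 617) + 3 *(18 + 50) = 211701 / 1039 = 203.75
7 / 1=7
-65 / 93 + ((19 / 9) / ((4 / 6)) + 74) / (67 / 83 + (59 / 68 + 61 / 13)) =165395971 / 14482363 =11.42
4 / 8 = 1 / 2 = 0.50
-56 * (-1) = 56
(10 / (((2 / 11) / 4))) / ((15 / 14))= 616 / 3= 205.33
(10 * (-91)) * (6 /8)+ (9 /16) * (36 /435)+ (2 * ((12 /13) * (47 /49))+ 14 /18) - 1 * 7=-2284054859 /3325140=-686.90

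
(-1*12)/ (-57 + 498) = -4/ 147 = -0.03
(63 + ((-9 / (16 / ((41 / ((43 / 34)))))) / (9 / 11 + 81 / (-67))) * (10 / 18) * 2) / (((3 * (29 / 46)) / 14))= 915963293 / 1077408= 850.15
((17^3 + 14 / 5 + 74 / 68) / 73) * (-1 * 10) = -835871 / 1241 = -673.55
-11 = -11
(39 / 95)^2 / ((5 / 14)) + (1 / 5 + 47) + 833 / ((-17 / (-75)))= 167985569 / 45125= 3722.67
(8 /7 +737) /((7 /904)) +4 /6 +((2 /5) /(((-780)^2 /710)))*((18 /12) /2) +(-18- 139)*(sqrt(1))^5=945718798279 /9937200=95169.54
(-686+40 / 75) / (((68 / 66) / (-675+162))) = 29010663 / 85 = 341301.92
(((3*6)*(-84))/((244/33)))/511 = -1782/4453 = -0.40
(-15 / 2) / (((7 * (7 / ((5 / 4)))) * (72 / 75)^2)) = -15625 / 75264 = -0.21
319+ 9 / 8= 320.12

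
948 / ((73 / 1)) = 948 / 73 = 12.99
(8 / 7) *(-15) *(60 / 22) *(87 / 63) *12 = -417600 / 539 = -774.77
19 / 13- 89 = -1138 / 13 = -87.54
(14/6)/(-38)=-7/114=-0.06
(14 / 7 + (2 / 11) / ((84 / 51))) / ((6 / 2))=325 / 462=0.70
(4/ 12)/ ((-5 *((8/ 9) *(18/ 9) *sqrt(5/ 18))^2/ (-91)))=22113/ 3200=6.91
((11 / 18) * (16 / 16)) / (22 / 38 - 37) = -209 / 12456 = -0.02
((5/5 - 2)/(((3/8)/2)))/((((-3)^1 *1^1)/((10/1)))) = 160/9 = 17.78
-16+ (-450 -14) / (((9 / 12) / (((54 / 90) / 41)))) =-5136 / 205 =-25.05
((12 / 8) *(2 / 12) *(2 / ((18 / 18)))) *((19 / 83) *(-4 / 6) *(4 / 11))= -76 / 2739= -0.03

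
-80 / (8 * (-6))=5 / 3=1.67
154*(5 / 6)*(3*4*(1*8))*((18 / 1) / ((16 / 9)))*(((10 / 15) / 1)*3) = 249480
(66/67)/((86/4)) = 132/2881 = 0.05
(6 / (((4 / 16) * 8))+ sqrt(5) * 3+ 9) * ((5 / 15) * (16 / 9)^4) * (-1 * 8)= -2097152 / 6561 -524288 * sqrt(5) / 6561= -498.32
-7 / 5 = -1.40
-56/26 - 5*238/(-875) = -258/325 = -0.79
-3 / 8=-0.38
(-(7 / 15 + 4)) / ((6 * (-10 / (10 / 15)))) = 67 / 1350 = 0.05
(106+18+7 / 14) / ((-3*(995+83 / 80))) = -3320 / 79683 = -0.04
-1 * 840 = -840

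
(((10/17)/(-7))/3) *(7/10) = -1/51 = -0.02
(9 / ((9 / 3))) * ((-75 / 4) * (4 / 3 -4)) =150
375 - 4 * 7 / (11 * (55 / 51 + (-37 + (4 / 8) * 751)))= 142874769 / 381007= 374.99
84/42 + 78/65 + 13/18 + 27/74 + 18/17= 151316/28305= 5.35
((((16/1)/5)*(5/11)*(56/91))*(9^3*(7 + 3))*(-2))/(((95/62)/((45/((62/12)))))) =-201553920/2717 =-74182.52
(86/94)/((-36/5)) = -215/1692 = -0.13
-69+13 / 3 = -194 / 3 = -64.67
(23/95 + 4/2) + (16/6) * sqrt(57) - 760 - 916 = -159007/95 + 8 * sqrt(57)/3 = -1653.63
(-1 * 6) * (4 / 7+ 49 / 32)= -1413 / 112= -12.62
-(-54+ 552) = -498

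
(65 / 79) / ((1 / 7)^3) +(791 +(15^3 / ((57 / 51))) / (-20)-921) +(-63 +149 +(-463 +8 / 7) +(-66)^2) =167329069 / 42028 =3981.37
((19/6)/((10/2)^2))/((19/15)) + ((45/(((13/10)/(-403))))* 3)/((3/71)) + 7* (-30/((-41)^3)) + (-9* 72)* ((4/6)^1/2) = -682776842839/689210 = -990665.90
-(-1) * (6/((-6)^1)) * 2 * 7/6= -7/3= -2.33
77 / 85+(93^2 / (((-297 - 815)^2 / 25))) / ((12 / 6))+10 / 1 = 2310931701 / 210212480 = 10.99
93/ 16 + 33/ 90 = 1483/ 240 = 6.18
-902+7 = -895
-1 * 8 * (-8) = 64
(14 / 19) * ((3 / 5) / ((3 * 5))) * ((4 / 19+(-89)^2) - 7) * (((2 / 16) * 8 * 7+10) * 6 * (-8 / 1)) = -343565376 / 1805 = -190340.93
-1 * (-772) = 772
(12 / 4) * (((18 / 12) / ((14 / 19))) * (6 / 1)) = 513 / 14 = 36.64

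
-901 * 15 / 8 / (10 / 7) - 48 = -19689 / 16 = -1230.56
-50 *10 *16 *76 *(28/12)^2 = -29792000/9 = -3310222.22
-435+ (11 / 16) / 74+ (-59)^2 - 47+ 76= 3640811 / 1184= 3075.01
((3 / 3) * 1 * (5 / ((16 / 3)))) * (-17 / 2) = -7.97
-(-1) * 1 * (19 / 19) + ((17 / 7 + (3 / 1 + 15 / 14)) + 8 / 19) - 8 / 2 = 149 / 38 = 3.92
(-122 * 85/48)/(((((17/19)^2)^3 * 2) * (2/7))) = -100442955935/136306272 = -736.89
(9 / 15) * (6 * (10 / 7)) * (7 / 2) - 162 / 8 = -9 / 4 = -2.25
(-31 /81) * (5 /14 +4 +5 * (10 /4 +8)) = -12338 /567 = -21.76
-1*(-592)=592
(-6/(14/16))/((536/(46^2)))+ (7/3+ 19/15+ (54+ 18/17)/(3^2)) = -691766/39865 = -17.35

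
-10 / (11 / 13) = -130 / 11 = -11.82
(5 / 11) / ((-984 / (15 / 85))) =-5 / 61336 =-0.00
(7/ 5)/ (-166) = -7/ 830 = -0.01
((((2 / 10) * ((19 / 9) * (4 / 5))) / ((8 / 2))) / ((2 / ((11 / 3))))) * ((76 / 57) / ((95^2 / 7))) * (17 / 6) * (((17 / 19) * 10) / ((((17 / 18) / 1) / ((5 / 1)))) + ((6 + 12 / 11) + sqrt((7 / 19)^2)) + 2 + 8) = 1612331 / 54826875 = 0.03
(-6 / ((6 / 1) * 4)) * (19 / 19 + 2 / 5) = -7 / 20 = -0.35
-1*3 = -3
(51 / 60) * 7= 5.95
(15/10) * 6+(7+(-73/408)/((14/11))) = 90589/5712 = 15.86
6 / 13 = 0.46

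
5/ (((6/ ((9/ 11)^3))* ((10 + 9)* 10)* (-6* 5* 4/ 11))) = -81/ 367840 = -0.00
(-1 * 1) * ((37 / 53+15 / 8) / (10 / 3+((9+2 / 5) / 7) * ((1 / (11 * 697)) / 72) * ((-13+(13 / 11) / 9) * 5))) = -7452945027 / 9654446398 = -0.77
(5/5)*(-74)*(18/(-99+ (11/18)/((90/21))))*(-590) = -424375200/53383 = -7949.63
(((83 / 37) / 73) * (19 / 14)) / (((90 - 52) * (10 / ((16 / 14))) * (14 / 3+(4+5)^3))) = 249 / 1456500745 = 0.00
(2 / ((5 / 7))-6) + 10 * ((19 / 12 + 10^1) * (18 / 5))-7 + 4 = 2054 / 5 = 410.80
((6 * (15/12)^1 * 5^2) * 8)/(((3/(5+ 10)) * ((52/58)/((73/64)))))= 3969375/416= 9541.77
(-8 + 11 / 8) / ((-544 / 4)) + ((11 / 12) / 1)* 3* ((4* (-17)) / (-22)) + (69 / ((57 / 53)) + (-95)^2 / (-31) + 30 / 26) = -1810024547 / 8330816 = -217.27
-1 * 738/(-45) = 82/5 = 16.40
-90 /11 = -8.18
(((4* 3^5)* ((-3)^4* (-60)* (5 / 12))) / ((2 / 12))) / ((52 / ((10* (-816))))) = 24091992000 / 13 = 1853230153.85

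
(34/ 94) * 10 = 3.62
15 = 15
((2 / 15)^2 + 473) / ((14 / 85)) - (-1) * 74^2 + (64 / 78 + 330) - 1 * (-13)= 71185139 / 8190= 8691.71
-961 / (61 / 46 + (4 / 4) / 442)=-4884763 / 6752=-723.45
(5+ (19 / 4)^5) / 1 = 2481219 / 1024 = 2423.07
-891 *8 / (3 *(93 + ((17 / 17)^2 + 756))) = -2.80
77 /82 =0.94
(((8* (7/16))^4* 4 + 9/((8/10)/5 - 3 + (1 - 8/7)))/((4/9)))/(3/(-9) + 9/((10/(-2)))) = -9352665/14848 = -629.89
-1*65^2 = -4225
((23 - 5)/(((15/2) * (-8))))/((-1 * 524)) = 3/5240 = 0.00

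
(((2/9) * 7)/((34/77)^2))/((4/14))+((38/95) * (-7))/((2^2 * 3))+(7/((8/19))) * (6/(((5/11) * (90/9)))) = 25820459/520200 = 49.64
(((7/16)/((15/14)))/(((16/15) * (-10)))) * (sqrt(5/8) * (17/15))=-833 * sqrt(10)/76800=-0.03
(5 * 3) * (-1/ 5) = -3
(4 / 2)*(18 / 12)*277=831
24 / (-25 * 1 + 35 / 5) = -4 / 3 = -1.33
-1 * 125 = -125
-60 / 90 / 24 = -1 / 36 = -0.03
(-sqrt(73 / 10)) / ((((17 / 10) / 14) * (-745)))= 14 * sqrt(730) / 12665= 0.03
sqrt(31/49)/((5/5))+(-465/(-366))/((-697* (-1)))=155/85034+sqrt(31)/7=0.80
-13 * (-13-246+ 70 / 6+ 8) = 9334 / 3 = 3111.33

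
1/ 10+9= 91/ 10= 9.10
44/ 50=22/ 25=0.88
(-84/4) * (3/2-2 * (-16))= -1407/2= -703.50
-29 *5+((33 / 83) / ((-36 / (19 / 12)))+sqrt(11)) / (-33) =-5199101 / 35856 - sqrt(11) / 33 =-145.10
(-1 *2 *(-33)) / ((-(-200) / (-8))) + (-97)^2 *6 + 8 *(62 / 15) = 4236332 / 75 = 56484.43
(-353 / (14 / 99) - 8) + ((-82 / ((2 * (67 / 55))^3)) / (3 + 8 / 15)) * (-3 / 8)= -8939544881291 / 3570658336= -2503.61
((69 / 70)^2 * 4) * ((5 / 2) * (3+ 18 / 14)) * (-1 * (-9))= 128547 / 343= 374.77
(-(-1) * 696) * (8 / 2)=2784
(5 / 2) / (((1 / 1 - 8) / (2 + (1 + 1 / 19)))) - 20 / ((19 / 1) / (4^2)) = -17.93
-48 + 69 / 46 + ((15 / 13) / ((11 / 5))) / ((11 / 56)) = -137889 / 3146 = -43.83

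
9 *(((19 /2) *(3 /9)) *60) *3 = 5130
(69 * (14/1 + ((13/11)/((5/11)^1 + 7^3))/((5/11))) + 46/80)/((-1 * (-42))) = 2087825/90672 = 23.03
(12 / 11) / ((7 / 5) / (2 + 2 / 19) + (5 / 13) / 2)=10400 / 8173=1.27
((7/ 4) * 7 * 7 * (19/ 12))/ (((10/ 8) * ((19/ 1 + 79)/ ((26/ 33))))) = 0.87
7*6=42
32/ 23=1.39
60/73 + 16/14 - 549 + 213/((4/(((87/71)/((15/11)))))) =-5101673/10220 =-499.19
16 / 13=1.23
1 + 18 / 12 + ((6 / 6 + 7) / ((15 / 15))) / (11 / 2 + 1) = 97 / 26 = 3.73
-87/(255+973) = -87/1228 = -0.07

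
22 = 22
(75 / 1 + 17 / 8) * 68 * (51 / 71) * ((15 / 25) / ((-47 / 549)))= -881044533 / 33370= -26402.29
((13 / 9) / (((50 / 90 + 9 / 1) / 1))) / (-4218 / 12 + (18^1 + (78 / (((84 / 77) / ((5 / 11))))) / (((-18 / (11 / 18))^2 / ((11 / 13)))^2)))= -1862373337344 / 4108824979757713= -0.00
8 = 8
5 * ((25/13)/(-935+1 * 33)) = -125/11726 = -0.01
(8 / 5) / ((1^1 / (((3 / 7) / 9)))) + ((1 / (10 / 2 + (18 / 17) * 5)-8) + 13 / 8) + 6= -121 / 600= -0.20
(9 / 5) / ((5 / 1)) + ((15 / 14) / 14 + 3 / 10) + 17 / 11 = 122999 / 53900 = 2.28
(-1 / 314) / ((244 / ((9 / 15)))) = -3 / 383080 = -0.00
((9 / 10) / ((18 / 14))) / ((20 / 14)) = 49 / 100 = 0.49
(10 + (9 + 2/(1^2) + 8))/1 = 29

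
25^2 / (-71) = -625 / 71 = -8.80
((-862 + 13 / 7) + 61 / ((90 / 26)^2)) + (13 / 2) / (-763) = -377466463 / 441450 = -855.06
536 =536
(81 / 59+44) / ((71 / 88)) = 235576 / 4189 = 56.24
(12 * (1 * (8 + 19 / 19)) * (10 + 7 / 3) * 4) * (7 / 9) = 4144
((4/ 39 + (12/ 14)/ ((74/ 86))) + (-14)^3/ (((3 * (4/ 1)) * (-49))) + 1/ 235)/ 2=2.88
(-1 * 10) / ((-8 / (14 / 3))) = 35 / 6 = 5.83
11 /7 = 1.57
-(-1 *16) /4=4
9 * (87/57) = 261/19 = 13.74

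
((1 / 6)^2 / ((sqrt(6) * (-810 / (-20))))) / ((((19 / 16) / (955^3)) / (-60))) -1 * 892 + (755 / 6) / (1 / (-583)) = -69678710000 * sqrt(6) / 13851 -445517 / 6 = -12396632.84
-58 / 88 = -29 / 44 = -0.66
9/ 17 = 0.53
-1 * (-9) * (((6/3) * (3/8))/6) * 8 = 9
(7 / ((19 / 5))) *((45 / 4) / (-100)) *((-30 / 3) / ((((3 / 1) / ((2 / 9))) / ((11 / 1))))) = 385 / 228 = 1.69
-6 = -6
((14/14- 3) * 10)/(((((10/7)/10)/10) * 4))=-350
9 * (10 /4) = 45 /2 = 22.50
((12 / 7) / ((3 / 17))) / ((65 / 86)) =5848 / 455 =12.85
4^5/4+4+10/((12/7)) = 1595/6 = 265.83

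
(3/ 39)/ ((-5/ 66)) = -66/ 65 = -1.02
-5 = -5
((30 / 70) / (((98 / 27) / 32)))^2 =1679616 / 117649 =14.28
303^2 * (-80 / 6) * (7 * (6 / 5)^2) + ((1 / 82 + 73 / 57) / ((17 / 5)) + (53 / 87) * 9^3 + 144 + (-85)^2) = -142074148815361 / 11521410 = -12331316.12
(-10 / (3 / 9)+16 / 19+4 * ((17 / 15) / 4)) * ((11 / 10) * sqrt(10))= -87857 * sqrt(10) / 2850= -97.48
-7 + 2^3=1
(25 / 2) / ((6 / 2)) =25 / 6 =4.17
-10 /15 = -2 /3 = -0.67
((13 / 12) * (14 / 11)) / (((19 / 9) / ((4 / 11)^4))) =34944 / 3059969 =0.01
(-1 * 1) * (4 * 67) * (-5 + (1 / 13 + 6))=-3752 / 13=-288.62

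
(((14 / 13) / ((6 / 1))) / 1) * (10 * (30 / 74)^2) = 5250 / 17797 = 0.29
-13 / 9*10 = -130 / 9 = -14.44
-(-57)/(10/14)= 399/5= 79.80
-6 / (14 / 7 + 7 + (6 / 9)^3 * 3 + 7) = -27 / 76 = -0.36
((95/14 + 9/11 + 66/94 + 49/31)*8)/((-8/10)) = -11091755/112189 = -98.87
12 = 12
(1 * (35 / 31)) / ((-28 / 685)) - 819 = -104981 / 124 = -846.62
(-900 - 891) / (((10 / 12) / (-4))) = 42984 / 5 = 8596.80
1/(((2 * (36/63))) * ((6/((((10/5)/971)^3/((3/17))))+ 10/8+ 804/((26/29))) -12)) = 1547/214228241456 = 0.00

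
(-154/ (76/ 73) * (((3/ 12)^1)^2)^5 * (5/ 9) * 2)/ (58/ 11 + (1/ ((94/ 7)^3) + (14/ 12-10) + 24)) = -0.00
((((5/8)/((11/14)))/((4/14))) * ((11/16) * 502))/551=61495/35264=1.74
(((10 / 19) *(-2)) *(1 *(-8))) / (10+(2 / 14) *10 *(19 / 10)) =1120 / 1691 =0.66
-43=-43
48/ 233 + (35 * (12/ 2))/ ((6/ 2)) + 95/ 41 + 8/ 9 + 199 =23421164/ 85977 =272.41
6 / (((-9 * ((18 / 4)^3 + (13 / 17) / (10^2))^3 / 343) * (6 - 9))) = 26962544000000 / 267732575492598459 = 0.00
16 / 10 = 8 / 5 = 1.60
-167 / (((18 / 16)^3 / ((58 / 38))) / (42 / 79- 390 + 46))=67281900544 / 1094229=61487.95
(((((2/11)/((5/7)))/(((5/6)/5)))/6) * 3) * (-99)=-378/5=-75.60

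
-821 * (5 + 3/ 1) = -6568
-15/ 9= -5/ 3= -1.67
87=87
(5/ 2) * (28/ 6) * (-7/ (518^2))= -5/ 16428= -0.00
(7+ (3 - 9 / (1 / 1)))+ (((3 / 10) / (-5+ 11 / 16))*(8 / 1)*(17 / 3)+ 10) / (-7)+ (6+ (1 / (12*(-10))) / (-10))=387867 / 64400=6.02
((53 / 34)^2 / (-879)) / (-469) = 0.00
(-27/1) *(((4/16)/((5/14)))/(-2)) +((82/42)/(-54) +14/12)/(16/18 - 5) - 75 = -3068761/46620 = -65.82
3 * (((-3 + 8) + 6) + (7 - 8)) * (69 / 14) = 1035 / 7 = 147.86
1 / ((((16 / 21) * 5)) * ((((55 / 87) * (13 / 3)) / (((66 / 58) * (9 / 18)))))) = 567 / 10400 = 0.05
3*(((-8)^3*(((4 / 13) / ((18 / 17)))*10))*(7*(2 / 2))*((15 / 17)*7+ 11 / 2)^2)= -2824353280 / 663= -4259959.70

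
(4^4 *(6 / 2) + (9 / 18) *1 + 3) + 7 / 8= 6179 / 8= 772.38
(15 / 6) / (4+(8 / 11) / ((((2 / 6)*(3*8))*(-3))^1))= 165 / 262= 0.63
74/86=37/43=0.86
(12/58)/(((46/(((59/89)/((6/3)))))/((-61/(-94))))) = 10797/11160244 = 0.00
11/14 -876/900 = -197/1050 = -0.19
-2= -2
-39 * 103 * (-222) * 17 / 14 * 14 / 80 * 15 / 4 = 710632.41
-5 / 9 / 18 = -5 / 162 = -0.03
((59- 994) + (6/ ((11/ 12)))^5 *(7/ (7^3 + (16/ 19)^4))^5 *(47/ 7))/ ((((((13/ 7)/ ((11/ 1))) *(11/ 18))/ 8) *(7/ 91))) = -27287225368818584053668964723064845578898796439888/ 28952586412696495517555431373206710403421149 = -942479.71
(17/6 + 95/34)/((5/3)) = 287/85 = 3.38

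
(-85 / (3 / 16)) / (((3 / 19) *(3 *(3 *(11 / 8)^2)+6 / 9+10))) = -330752 / 3189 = -103.72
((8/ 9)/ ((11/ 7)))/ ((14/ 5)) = 20/ 99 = 0.20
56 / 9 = 6.22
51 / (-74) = -51 / 74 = -0.69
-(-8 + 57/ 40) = 263/ 40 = 6.58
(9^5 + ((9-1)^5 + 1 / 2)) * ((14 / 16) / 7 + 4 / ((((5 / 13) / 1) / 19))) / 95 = 15288097 / 80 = 191101.21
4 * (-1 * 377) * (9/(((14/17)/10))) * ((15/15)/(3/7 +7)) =-22185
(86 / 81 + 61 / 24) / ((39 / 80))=23350 / 3159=7.39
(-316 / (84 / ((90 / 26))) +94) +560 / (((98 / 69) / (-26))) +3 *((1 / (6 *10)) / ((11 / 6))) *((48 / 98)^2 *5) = -3491941771 / 343343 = -10170.42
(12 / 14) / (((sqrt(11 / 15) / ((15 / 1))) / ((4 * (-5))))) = -1800 * sqrt(165) / 77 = -300.28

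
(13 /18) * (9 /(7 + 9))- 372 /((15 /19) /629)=-47421503 /160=-296384.39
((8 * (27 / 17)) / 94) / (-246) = -18 / 32759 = -0.00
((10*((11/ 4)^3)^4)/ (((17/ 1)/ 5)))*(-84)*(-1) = 1647674897778525/ 35651584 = 46216036.23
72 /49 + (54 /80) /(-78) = 74439 /50960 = 1.46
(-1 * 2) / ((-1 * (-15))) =-2 / 15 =-0.13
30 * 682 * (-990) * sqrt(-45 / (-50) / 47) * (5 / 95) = -6076620 * sqrt(470) / 893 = -147522.94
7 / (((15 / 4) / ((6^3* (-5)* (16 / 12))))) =-2688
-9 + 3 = -6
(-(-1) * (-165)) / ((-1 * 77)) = 15 / 7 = 2.14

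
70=70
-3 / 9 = -1 / 3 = -0.33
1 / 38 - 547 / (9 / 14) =-290995 / 342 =-850.86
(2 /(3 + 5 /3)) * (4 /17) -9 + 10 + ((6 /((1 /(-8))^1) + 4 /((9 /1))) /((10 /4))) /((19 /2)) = -91723 /101745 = -0.90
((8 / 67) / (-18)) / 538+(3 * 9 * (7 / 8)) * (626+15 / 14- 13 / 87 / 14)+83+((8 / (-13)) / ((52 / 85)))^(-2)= 2025359434164083 / 135945686700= 14898.30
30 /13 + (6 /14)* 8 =522 /91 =5.74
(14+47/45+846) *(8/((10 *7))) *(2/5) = 309976/7875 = 39.36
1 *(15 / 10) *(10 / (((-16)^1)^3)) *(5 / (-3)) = 25 / 4096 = 0.01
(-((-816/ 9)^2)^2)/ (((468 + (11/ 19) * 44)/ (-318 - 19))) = 1095239604224/ 23733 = 46148384.28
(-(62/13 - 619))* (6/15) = 3194/13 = 245.69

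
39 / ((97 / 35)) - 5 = 880 / 97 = 9.07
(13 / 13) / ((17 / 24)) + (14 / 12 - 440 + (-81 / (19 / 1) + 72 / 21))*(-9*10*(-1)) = -89464833 / 2261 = -39568.70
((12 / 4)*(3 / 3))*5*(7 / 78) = 35 / 26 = 1.35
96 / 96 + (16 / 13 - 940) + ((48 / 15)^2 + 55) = -283572 / 325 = -872.53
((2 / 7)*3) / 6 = 1 / 7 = 0.14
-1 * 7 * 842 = -5894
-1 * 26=-26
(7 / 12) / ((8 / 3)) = 7 / 32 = 0.22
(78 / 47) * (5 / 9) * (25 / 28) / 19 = 1625 / 37506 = 0.04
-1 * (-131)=131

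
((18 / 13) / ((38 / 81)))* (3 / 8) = 2187 / 1976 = 1.11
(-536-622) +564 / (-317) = -367650 / 317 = -1159.78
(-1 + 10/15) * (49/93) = -49/279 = -0.18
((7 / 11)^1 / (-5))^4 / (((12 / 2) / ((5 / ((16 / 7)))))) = 16807 / 175692000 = 0.00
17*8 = 136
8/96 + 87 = 1045/12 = 87.08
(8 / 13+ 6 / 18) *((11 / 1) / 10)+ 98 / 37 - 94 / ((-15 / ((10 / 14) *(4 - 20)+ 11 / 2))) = -1126603 / 33670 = -33.46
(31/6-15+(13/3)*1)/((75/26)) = -143/75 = -1.91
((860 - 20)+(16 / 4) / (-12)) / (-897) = -2519 / 2691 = -0.94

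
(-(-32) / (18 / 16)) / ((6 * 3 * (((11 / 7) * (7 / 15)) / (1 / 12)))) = 160 / 891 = 0.18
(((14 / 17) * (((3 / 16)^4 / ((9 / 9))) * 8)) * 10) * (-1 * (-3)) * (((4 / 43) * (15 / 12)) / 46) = 42525 / 68866048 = 0.00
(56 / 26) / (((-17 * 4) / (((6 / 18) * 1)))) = -7 / 663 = -0.01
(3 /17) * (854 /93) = 854 /527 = 1.62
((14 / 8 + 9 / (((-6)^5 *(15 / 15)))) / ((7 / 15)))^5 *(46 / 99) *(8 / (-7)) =-566109156474302103125 / 1442334164750696448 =-392.50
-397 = -397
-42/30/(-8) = 7/40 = 0.18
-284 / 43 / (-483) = 284 / 20769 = 0.01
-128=-128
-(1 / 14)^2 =-1 / 196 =-0.01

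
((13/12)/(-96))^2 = 169/1327104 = 0.00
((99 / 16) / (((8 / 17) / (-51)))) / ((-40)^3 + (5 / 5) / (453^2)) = 17613704097 / 1681072127872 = 0.01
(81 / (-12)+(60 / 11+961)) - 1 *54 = 905.70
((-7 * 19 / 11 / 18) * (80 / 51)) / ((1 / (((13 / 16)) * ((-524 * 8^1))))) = 18119920 / 5049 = 3588.81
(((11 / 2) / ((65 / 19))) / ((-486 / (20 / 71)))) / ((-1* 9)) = 209 / 2018601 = 0.00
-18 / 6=-3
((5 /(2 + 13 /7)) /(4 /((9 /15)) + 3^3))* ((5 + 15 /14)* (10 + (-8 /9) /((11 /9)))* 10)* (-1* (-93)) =2239750 /1111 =2015.98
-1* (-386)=386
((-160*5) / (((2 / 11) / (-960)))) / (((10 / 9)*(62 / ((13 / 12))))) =2059200 / 31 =66425.81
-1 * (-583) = 583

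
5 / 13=0.38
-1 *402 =-402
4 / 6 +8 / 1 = 26 / 3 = 8.67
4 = 4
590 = 590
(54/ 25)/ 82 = 27/ 1025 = 0.03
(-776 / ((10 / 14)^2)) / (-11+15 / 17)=150.33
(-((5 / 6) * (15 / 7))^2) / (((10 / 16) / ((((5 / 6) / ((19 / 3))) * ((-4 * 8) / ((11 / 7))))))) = 20000 / 1463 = 13.67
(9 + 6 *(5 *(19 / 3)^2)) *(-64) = -232768 / 3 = -77589.33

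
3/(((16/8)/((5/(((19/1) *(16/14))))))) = 105/304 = 0.35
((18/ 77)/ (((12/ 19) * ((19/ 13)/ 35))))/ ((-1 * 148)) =-195/ 3256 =-0.06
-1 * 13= -13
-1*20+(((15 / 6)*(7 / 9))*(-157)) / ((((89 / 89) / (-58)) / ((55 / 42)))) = 23166.57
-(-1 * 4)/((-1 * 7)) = -4/7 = -0.57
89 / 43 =2.07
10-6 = 4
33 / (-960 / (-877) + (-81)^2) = 9647 / 1918319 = 0.01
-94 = -94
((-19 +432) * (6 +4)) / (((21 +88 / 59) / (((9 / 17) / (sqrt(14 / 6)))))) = 313290 * sqrt(21) / 22559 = 63.64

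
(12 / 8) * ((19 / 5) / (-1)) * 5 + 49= 41 / 2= 20.50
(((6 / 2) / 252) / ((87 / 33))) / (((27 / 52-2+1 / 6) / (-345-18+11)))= 50336 / 41615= 1.21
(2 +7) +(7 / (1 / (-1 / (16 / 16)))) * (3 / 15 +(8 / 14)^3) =6.29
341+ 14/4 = 689/2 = 344.50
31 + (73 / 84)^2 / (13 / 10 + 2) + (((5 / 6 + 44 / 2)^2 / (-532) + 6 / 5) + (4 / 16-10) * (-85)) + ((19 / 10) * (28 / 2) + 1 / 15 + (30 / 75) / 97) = 1902951170663 / 2145694320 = 886.87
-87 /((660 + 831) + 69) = -29 /520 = -0.06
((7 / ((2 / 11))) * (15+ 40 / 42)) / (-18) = -3685 / 108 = -34.12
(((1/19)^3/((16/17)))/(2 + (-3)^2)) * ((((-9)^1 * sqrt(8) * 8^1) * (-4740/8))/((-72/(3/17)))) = -0.00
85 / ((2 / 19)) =1615 / 2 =807.50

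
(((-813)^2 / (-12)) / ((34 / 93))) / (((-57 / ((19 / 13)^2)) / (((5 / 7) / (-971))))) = -648851235 / 156222248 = -4.15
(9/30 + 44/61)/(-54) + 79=2601637/32940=78.98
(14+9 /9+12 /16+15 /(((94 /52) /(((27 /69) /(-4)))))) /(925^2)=64593 /3699722500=0.00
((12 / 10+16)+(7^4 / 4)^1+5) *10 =12449 / 2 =6224.50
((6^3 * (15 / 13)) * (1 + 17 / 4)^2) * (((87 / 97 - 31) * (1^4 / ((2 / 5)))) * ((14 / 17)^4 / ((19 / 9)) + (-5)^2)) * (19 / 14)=-1863443365457625 / 105319981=-17693160.86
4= 4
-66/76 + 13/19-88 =-3351/38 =-88.18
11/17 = 0.65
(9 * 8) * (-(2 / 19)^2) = -288 / 361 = -0.80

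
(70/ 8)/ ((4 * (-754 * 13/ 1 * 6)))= -35/ 940992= -0.00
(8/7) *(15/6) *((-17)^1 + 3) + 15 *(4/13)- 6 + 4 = -486/13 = -37.38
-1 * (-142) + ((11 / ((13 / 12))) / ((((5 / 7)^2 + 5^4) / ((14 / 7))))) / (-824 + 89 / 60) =279227386874 / 1966390595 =142.00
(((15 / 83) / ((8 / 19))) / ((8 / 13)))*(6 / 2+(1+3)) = 25935 / 5312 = 4.88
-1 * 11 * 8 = -88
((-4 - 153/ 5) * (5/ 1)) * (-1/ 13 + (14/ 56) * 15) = -33043/ 52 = -635.44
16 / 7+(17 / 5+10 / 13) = 2937 / 455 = 6.45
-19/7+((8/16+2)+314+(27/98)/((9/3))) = 15380/49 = 313.88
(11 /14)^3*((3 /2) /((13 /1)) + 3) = 107811 /71344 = 1.51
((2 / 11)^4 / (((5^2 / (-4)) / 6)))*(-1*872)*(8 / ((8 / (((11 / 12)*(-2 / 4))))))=-13952 / 33275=-0.42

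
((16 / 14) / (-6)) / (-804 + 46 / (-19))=38 / 160881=0.00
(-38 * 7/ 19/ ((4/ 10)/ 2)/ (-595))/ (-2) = -1/ 17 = -0.06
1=1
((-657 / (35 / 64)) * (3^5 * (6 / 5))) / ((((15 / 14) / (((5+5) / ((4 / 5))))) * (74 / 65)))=-132829632 / 37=-3589990.05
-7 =-7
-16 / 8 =-2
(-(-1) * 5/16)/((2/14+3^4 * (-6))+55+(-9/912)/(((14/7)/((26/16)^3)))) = -680960/938914873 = -0.00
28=28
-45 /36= -5 /4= -1.25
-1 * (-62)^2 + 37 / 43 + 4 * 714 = -42447 / 43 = -987.14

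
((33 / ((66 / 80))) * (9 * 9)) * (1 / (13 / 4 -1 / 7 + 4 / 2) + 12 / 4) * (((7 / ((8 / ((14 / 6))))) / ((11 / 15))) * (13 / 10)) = 9069165 / 242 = 37475.89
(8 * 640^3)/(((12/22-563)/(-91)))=2099249152000/6187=339300008.40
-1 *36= -36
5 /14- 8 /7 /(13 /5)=-15 /182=-0.08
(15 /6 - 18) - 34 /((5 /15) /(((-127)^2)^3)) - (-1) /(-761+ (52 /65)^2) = -16270907040006522333 /38018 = -427979037298293.50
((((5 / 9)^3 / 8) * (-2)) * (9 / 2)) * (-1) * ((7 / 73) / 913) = 875 / 43188552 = 0.00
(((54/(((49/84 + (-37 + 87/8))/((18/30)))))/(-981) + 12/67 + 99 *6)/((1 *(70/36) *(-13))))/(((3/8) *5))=-638397734112/50922906125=-12.54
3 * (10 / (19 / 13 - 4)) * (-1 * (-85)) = -11050 / 11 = -1004.55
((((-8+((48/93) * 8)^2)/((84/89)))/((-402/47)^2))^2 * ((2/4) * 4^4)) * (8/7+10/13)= 84763426627892396864/20164605601750354017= 4.20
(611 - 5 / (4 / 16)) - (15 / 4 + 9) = 2313 / 4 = 578.25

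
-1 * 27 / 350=-27 / 350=-0.08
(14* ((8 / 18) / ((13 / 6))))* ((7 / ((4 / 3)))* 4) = 784 / 13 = 60.31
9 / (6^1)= 3 / 2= 1.50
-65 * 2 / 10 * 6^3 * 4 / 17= -11232 / 17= -660.71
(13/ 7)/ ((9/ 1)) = 13/ 63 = 0.21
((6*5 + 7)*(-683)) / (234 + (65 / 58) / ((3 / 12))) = -732859 / 6916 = -105.97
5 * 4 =20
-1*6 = -6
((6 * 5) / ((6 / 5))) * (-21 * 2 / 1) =-1050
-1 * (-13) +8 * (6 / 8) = 19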